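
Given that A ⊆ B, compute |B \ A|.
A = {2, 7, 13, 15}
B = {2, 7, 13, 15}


Set A = {2, 7, 13, 15}, |A| = 4
Set B = {2, 7, 13, 15}, |B| = 4
Since A ⊆ B: B \ A = {}
|B| - |A| = 4 - 4 = 0

0


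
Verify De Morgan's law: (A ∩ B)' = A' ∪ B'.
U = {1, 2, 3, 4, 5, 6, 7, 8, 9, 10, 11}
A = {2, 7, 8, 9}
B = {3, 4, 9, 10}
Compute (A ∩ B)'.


U = {1, 2, 3, 4, 5, 6, 7, 8, 9, 10, 11}
A = {2, 7, 8, 9}, B = {3, 4, 9, 10}
A ∩ B = {9}
(A ∩ B)' = U \ (A ∩ B) = {1, 2, 3, 4, 5, 6, 7, 8, 10, 11}
Verification via A' ∪ B': A' = {1, 3, 4, 5, 6, 10, 11}, B' = {1, 2, 5, 6, 7, 8, 11}
A' ∪ B' = {1, 2, 3, 4, 5, 6, 7, 8, 10, 11} ✓

{1, 2, 3, 4, 5, 6, 7, 8, 10, 11}


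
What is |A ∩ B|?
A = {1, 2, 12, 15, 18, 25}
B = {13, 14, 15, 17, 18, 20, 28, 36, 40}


Set A = {1, 2, 12, 15, 18, 25}
Set B = {13, 14, 15, 17, 18, 20, 28, 36, 40}
A ∩ B = {15, 18}
|A ∩ B| = 2

2


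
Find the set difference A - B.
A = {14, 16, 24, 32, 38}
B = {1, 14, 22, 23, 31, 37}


Set A = {14, 16, 24, 32, 38}
Set B = {1, 14, 22, 23, 31, 37}
A \ B includes elements in A that are not in B.
Check each element of A:
14 (in B, remove), 16 (not in B, keep), 24 (not in B, keep), 32 (not in B, keep), 38 (not in B, keep)
A \ B = {16, 24, 32, 38}

{16, 24, 32, 38}


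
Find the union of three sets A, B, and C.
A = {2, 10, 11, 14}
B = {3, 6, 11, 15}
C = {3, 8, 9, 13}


Set A = {2, 10, 11, 14}
Set B = {3, 6, 11, 15}
Set C = {3, 8, 9, 13}
First, A ∪ B = {2, 3, 6, 10, 11, 14, 15}
Then, (A ∪ B) ∪ C = {2, 3, 6, 8, 9, 10, 11, 13, 14, 15}

{2, 3, 6, 8, 9, 10, 11, 13, 14, 15}


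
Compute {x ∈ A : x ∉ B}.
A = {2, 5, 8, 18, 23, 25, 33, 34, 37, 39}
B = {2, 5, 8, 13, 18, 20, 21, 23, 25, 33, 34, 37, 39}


Set A = {2, 5, 8, 18, 23, 25, 33, 34, 37, 39}
Set B = {2, 5, 8, 13, 18, 20, 21, 23, 25, 33, 34, 37, 39}
Check each element of A against B:
2 ∈ B, 5 ∈ B, 8 ∈ B, 18 ∈ B, 23 ∈ B, 25 ∈ B, 33 ∈ B, 34 ∈ B, 37 ∈ B, 39 ∈ B
Elements of A not in B: {}

{}


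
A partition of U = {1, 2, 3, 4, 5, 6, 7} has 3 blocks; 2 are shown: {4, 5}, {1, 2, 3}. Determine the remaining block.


U = {1, 2, 3, 4, 5, 6, 7}
Shown blocks: {4, 5}, {1, 2, 3}
A partition's blocks are pairwise disjoint and cover U, so the missing block = U \ (union of shown blocks).
Union of shown blocks: {1, 2, 3, 4, 5}
Missing block = U \ (union) = {6, 7}

{6, 7}


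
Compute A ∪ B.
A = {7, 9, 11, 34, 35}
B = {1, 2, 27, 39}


Set A = {7, 9, 11, 34, 35}
Set B = {1, 2, 27, 39}
A ∪ B includes all elements in either set.
Elements from A: {7, 9, 11, 34, 35}
Elements from B not already included: {1, 2, 27, 39}
A ∪ B = {1, 2, 7, 9, 11, 27, 34, 35, 39}

{1, 2, 7, 9, 11, 27, 34, 35, 39}


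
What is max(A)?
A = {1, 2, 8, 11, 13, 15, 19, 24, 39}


Set A = {1, 2, 8, 11, 13, 15, 19, 24, 39}
Elements in ascending order: 1, 2, 8, 11, 13, 15, 19, 24, 39
The largest element is 39.

39


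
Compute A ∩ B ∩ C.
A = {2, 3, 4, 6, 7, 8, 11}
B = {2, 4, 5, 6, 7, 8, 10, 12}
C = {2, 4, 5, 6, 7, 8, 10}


Set A = {2, 3, 4, 6, 7, 8, 11}
Set B = {2, 4, 5, 6, 7, 8, 10, 12}
Set C = {2, 4, 5, 6, 7, 8, 10}
First, A ∩ B = {2, 4, 6, 7, 8}
Then, (A ∩ B) ∩ C = {2, 4, 6, 7, 8}

{2, 4, 6, 7, 8}


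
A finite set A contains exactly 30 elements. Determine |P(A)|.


The set has 30 elements.
The power set contains all possible subsets.
|P(A)| = 2^|A| = 2^30 = 1073741824

1073741824


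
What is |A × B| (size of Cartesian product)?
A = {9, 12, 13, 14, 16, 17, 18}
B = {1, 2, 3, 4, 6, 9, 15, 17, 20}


Set A = {9, 12, 13, 14, 16, 17, 18} has 7 elements.
Set B = {1, 2, 3, 4, 6, 9, 15, 17, 20} has 9 elements.
|A × B| = |A| × |B| = 7 × 9 = 63

63


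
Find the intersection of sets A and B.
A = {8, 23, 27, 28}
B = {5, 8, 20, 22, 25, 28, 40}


Set A = {8, 23, 27, 28}
Set B = {5, 8, 20, 22, 25, 28, 40}
A ∩ B includes only elements in both sets.
Check each element of A against B:
8 ✓, 23 ✗, 27 ✗, 28 ✓
A ∩ B = {8, 28}

{8, 28}


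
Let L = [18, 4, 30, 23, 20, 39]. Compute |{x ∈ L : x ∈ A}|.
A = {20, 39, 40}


Set A = {20, 39, 40}
Candidates: [18, 4, 30, 23, 20, 39]
Check each candidate:
18 ∉ A, 4 ∉ A, 30 ∉ A, 23 ∉ A, 20 ∈ A, 39 ∈ A
Count of candidates in A: 2

2


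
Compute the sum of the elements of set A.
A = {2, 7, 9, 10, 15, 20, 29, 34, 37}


Set A = {2, 7, 9, 10, 15, 20, 29, 34, 37}
Sum = 2 + 7 + 9 + 10 + 15 + 20 + 29 + 34 + 37 = 163

163


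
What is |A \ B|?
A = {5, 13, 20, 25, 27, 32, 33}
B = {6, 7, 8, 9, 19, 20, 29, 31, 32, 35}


Set A = {5, 13, 20, 25, 27, 32, 33}
Set B = {6, 7, 8, 9, 19, 20, 29, 31, 32, 35}
A \ B = {5, 13, 25, 27, 33}
|A \ B| = 5

5


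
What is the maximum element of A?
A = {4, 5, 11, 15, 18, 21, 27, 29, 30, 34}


Set A = {4, 5, 11, 15, 18, 21, 27, 29, 30, 34}
Elements in ascending order: 4, 5, 11, 15, 18, 21, 27, 29, 30, 34
The largest element is 34.

34


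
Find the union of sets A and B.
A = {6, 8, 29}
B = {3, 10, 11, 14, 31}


Set A = {6, 8, 29}
Set B = {3, 10, 11, 14, 31}
A ∪ B includes all elements in either set.
Elements from A: {6, 8, 29}
Elements from B not already included: {3, 10, 11, 14, 31}
A ∪ B = {3, 6, 8, 10, 11, 14, 29, 31}

{3, 6, 8, 10, 11, 14, 29, 31}


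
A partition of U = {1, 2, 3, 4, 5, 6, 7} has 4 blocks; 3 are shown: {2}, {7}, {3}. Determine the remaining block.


U = {1, 2, 3, 4, 5, 6, 7}
Shown blocks: {2}, {7}, {3}
A partition's blocks are pairwise disjoint and cover U, so the missing block = U \ (union of shown blocks).
Union of shown blocks: {2, 3, 7}
Missing block = U \ (union) = {1, 4, 5, 6}

{1, 4, 5, 6}


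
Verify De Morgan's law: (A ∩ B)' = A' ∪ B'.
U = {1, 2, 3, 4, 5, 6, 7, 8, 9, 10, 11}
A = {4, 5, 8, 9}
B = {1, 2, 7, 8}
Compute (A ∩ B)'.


U = {1, 2, 3, 4, 5, 6, 7, 8, 9, 10, 11}
A = {4, 5, 8, 9}, B = {1, 2, 7, 8}
A ∩ B = {8}
(A ∩ B)' = U \ (A ∩ B) = {1, 2, 3, 4, 5, 6, 7, 9, 10, 11}
Verification via A' ∪ B': A' = {1, 2, 3, 6, 7, 10, 11}, B' = {3, 4, 5, 6, 9, 10, 11}
A' ∪ B' = {1, 2, 3, 4, 5, 6, 7, 9, 10, 11} ✓

{1, 2, 3, 4, 5, 6, 7, 9, 10, 11}


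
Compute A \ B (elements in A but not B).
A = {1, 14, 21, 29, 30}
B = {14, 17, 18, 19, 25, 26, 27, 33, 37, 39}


Set A = {1, 14, 21, 29, 30}
Set B = {14, 17, 18, 19, 25, 26, 27, 33, 37, 39}
A \ B includes elements in A that are not in B.
Check each element of A:
1 (not in B, keep), 14 (in B, remove), 21 (not in B, keep), 29 (not in B, keep), 30 (not in B, keep)
A \ B = {1, 21, 29, 30}

{1, 21, 29, 30}


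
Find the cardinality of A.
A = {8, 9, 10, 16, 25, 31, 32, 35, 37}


Set A = {8, 9, 10, 16, 25, 31, 32, 35, 37}
Listing elements: 8, 9, 10, 16, 25, 31, 32, 35, 37
Counting: 9 elements
|A| = 9

9


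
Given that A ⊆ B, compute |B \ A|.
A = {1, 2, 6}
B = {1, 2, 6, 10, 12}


Set A = {1, 2, 6}, |A| = 3
Set B = {1, 2, 6, 10, 12}, |B| = 5
Since A ⊆ B: B \ A = {10, 12}
|B| - |A| = 5 - 3 = 2

2


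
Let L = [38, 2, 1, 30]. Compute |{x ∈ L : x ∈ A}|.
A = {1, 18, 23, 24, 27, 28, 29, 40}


Set A = {1, 18, 23, 24, 27, 28, 29, 40}
Candidates: [38, 2, 1, 30]
Check each candidate:
38 ∉ A, 2 ∉ A, 1 ∈ A, 30 ∉ A
Count of candidates in A: 1

1


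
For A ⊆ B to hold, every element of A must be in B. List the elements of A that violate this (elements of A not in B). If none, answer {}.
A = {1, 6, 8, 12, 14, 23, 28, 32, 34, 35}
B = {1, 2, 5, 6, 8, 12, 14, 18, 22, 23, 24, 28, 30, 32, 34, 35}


Set A = {1, 6, 8, 12, 14, 23, 28, 32, 34, 35}
Set B = {1, 2, 5, 6, 8, 12, 14, 18, 22, 23, 24, 28, 30, 32, 34, 35}
Check each element of A against B:
1 ∈ B, 6 ∈ B, 8 ∈ B, 12 ∈ B, 14 ∈ B, 23 ∈ B, 28 ∈ B, 32 ∈ B, 34 ∈ B, 35 ∈ B
Elements of A not in B: {}

{}


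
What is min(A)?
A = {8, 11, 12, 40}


Set A = {8, 11, 12, 40}
Elements in ascending order: 8, 11, 12, 40
The smallest element is 8.

8


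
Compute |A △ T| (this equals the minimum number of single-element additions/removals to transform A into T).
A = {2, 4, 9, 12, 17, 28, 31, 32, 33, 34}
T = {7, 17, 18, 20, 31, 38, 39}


Set A = {2, 4, 9, 12, 17, 28, 31, 32, 33, 34}
Set T = {7, 17, 18, 20, 31, 38, 39}
Elements to remove from A (in A, not in T): {2, 4, 9, 12, 28, 32, 33, 34} → 8 removals
Elements to add to A (in T, not in A): {7, 18, 20, 38, 39} → 5 additions
Total edits = 8 + 5 = 13

13


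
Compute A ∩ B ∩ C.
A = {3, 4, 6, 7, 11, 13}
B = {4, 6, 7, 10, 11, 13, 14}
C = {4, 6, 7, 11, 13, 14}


Set A = {3, 4, 6, 7, 11, 13}
Set B = {4, 6, 7, 10, 11, 13, 14}
Set C = {4, 6, 7, 11, 13, 14}
First, A ∩ B = {4, 6, 7, 11, 13}
Then, (A ∩ B) ∩ C = {4, 6, 7, 11, 13}

{4, 6, 7, 11, 13}


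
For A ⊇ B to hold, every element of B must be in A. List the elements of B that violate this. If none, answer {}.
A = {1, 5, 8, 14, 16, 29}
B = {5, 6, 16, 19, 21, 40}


Set A = {1, 5, 8, 14, 16, 29}
Set B = {5, 6, 16, 19, 21, 40}
Check each element of B against A:
5 ∈ A, 6 ∉ A (include), 16 ∈ A, 19 ∉ A (include), 21 ∉ A (include), 40 ∉ A (include)
Elements of B not in A: {6, 19, 21, 40}

{6, 19, 21, 40}


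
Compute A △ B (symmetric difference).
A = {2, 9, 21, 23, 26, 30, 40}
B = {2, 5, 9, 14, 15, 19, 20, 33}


Set A = {2, 9, 21, 23, 26, 30, 40}
Set B = {2, 5, 9, 14, 15, 19, 20, 33}
A △ B = (A \ B) ∪ (B \ A)
Elements in A but not B: {21, 23, 26, 30, 40}
Elements in B but not A: {5, 14, 15, 19, 20, 33}
A △ B = {5, 14, 15, 19, 20, 21, 23, 26, 30, 33, 40}

{5, 14, 15, 19, 20, 21, 23, 26, 30, 33, 40}


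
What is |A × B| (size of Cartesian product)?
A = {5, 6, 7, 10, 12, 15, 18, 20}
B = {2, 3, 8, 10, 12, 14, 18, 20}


Set A = {5, 6, 7, 10, 12, 15, 18, 20} has 8 elements.
Set B = {2, 3, 8, 10, 12, 14, 18, 20} has 8 elements.
|A × B| = |A| × |B| = 8 × 8 = 64

64


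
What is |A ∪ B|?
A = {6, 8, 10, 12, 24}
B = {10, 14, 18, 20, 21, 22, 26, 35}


Set A = {6, 8, 10, 12, 24}, |A| = 5
Set B = {10, 14, 18, 20, 21, 22, 26, 35}, |B| = 8
A ∩ B = {10}, |A ∩ B| = 1
|A ∪ B| = |A| + |B| - |A ∩ B| = 5 + 8 - 1 = 12

12


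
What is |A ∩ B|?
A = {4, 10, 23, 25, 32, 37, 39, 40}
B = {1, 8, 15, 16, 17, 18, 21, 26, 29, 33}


Set A = {4, 10, 23, 25, 32, 37, 39, 40}
Set B = {1, 8, 15, 16, 17, 18, 21, 26, 29, 33}
A ∩ B = {}
|A ∩ B| = 0

0


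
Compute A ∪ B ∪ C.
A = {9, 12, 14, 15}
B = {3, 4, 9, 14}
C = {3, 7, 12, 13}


Set A = {9, 12, 14, 15}
Set B = {3, 4, 9, 14}
Set C = {3, 7, 12, 13}
First, A ∪ B = {3, 4, 9, 12, 14, 15}
Then, (A ∪ B) ∪ C = {3, 4, 7, 9, 12, 13, 14, 15}

{3, 4, 7, 9, 12, 13, 14, 15}


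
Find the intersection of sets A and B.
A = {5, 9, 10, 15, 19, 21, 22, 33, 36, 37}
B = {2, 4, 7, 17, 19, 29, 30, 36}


Set A = {5, 9, 10, 15, 19, 21, 22, 33, 36, 37}
Set B = {2, 4, 7, 17, 19, 29, 30, 36}
A ∩ B includes only elements in both sets.
Check each element of A against B:
5 ✗, 9 ✗, 10 ✗, 15 ✗, 19 ✓, 21 ✗, 22 ✗, 33 ✗, 36 ✓, 37 ✗
A ∩ B = {19, 36}

{19, 36}


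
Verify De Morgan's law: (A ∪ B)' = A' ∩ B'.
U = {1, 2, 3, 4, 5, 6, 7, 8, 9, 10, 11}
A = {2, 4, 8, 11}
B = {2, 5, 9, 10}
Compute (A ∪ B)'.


U = {1, 2, 3, 4, 5, 6, 7, 8, 9, 10, 11}
A = {2, 4, 8, 11}, B = {2, 5, 9, 10}
A ∪ B = {2, 4, 5, 8, 9, 10, 11}
(A ∪ B)' = U \ (A ∪ B) = {1, 3, 6, 7}
Verification via A' ∩ B': A' = {1, 3, 5, 6, 7, 9, 10}, B' = {1, 3, 4, 6, 7, 8, 11}
A' ∩ B' = {1, 3, 6, 7} ✓

{1, 3, 6, 7}


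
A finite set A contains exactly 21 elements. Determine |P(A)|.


The set has 21 elements.
The power set contains all possible subsets.
|P(A)| = 2^|A| = 2^21 = 2097152

2097152


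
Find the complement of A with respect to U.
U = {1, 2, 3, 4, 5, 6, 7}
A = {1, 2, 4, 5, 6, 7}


Universal set U = {1, 2, 3, 4, 5, 6, 7}
Set A = {1, 2, 4, 5, 6, 7}
A' = U \ A = elements in U but not in A
Checking each element of U:
1 (in A, exclude), 2 (in A, exclude), 3 (not in A, include), 4 (in A, exclude), 5 (in A, exclude), 6 (in A, exclude), 7 (in A, exclude)
A' = {3}

{3}


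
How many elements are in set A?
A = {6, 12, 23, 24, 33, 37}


Set A = {6, 12, 23, 24, 33, 37}
Listing elements: 6, 12, 23, 24, 33, 37
Counting: 6 elements
|A| = 6

6


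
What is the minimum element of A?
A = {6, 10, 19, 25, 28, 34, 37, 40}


Set A = {6, 10, 19, 25, 28, 34, 37, 40}
Elements in ascending order: 6, 10, 19, 25, 28, 34, 37, 40
The smallest element is 6.

6


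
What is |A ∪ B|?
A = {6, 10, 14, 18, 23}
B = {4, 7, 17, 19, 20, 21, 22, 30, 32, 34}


Set A = {6, 10, 14, 18, 23}, |A| = 5
Set B = {4, 7, 17, 19, 20, 21, 22, 30, 32, 34}, |B| = 10
A ∩ B = {}, |A ∩ B| = 0
|A ∪ B| = |A| + |B| - |A ∩ B| = 5 + 10 - 0 = 15

15


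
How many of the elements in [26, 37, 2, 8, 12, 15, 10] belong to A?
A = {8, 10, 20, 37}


Set A = {8, 10, 20, 37}
Candidates: [26, 37, 2, 8, 12, 15, 10]
Check each candidate:
26 ∉ A, 37 ∈ A, 2 ∉ A, 8 ∈ A, 12 ∉ A, 15 ∉ A, 10 ∈ A
Count of candidates in A: 3

3


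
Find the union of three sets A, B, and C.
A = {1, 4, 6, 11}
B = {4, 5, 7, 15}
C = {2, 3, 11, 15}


Set A = {1, 4, 6, 11}
Set B = {4, 5, 7, 15}
Set C = {2, 3, 11, 15}
First, A ∪ B = {1, 4, 5, 6, 7, 11, 15}
Then, (A ∪ B) ∪ C = {1, 2, 3, 4, 5, 6, 7, 11, 15}

{1, 2, 3, 4, 5, 6, 7, 11, 15}


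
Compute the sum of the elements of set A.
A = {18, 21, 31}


Set A = {18, 21, 31}
Sum = 18 + 21 + 31 = 70

70


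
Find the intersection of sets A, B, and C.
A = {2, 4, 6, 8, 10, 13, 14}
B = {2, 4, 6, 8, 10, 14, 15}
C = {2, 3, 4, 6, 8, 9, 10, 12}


Set A = {2, 4, 6, 8, 10, 13, 14}
Set B = {2, 4, 6, 8, 10, 14, 15}
Set C = {2, 3, 4, 6, 8, 9, 10, 12}
First, A ∩ B = {2, 4, 6, 8, 10, 14}
Then, (A ∩ B) ∩ C = {2, 4, 6, 8, 10}

{2, 4, 6, 8, 10}


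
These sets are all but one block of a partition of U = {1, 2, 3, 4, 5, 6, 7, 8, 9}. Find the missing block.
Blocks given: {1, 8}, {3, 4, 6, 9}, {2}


U = {1, 2, 3, 4, 5, 6, 7, 8, 9}
Shown blocks: {1, 8}, {3, 4, 6, 9}, {2}
A partition's blocks are pairwise disjoint and cover U, so the missing block = U \ (union of shown blocks).
Union of shown blocks: {1, 2, 3, 4, 6, 8, 9}
Missing block = U \ (union) = {5, 7}

{5, 7}


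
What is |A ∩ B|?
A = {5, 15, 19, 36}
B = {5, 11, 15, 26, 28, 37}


Set A = {5, 15, 19, 36}
Set B = {5, 11, 15, 26, 28, 37}
A ∩ B = {5, 15}
|A ∩ B| = 2

2


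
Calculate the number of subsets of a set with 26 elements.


The set has 26 elements.
The power set contains all possible subsets.
|P(A)| = 2^|A| = 2^26 = 67108864

67108864


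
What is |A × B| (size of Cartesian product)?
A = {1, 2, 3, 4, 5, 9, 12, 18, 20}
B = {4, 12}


Set A = {1, 2, 3, 4, 5, 9, 12, 18, 20} has 9 elements.
Set B = {4, 12} has 2 elements.
|A × B| = |A| × |B| = 9 × 2 = 18

18


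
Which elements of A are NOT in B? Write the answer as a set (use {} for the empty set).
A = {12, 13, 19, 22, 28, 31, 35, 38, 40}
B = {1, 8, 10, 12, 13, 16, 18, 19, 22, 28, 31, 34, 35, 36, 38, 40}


Set A = {12, 13, 19, 22, 28, 31, 35, 38, 40}
Set B = {1, 8, 10, 12, 13, 16, 18, 19, 22, 28, 31, 34, 35, 36, 38, 40}
Check each element of A against B:
12 ∈ B, 13 ∈ B, 19 ∈ B, 22 ∈ B, 28 ∈ B, 31 ∈ B, 35 ∈ B, 38 ∈ B, 40 ∈ B
Elements of A not in B: {}

{}


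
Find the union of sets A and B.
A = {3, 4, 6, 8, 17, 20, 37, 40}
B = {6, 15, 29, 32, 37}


Set A = {3, 4, 6, 8, 17, 20, 37, 40}
Set B = {6, 15, 29, 32, 37}
A ∪ B includes all elements in either set.
Elements from A: {3, 4, 6, 8, 17, 20, 37, 40}
Elements from B not already included: {15, 29, 32}
A ∪ B = {3, 4, 6, 8, 15, 17, 20, 29, 32, 37, 40}

{3, 4, 6, 8, 15, 17, 20, 29, 32, 37, 40}


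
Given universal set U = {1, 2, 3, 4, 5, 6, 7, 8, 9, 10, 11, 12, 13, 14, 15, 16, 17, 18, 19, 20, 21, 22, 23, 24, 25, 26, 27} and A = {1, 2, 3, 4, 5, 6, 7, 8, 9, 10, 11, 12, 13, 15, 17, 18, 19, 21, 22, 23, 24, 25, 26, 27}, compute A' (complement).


Universal set U = {1, 2, 3, 4, 5, 6, 7, 8, 9, 10, 11, 12, 13, 14, 15, 16, 17, 18, 19, 20, 21, 22, 23, 24, 25, 26, 27}
Set A = {1, 2, 3, 4, 5, 6, 7, 8, 9, 10, 11, 12, 13, 15, 17, 18, 19, 21, 22, 23, 24, 25, 26, 27}
A' = U \ A = elements in U but not in A
Checking each element of U:
1 (in A, exclude), 2 (in A, exclude), 3 (in A, exclude), 4 (in A, exclude), 5 (in A, exclude), 6 (in A, exclude), 7 (in A, exclude), 8 (in A, exclude), 9 (in A, exclude), 10 (in A, exclude), 11 (in A, exclude), 12 (in A, exclude), 13 (in A, exclude), 14 (not in A, include), 15 (in A, exclude), 16 (not in A, include), 17 (in A, exclude), 18 (in A, exclude), 19 (in A, exclude), 20 (not in A, include), 21 (in A, exclude), 22 (in A, exclude), 23 (in A, exclude), 24 (in A, exclude), 25 (in A, exclude), 26 (in A, exclude), 27 (in A, exclude)
A' = {14, 16, 20}

{14, 16, 20}


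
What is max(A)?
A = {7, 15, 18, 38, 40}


Set A = {7, 15, 18, 38, 40}
Elements in ascending order: 7, 15, 18, 38, 40
The largest element is 40.

40


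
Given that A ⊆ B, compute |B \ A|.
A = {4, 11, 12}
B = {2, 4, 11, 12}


Set A = {4, 11, 12}, |A| = 3
Set B = {2, 4, 11, 12}, |B| = 4
Since A ⊆ B: B \ A = {2}
|B| - |A| = 4 - 3 = 1

1


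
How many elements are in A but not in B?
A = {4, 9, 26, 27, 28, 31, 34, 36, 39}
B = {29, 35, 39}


Set A = {4, 9, 26, 27, 28, 31, 34, 36, 39}
Set B = {29, 35, 39}
A \ B = {4, 9, 26, 27, 28, 31, 34, 36}
|A \ B| = 8

8


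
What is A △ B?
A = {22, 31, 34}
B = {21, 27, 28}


Set A = {22, 31, 34}
Set B = {21, 27, 28}
A △ B = (A \ B) ∪ (B \ A)
Elements in A but not B: {22, 31, 34}
Elements in B but not A: {21, 27, 28}
A △ B = {21, 22, 27, 28, 31, 34}

{21, 22, 27, 28, 31, 34}


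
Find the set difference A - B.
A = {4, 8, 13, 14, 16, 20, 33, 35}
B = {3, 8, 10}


Set A = {4, 8, 13, 14, 16, 20, 33, 35}
Set B = {3, 8, 10}
A \ B includes elements in A that are not in B.
Check each element of A:
4 (not in B, keep), 8 (in B, remove), 13 (not in B, keep), 14 (not in B, keep), 16 (not in B, keep), 20 (not in B, keep), 33 (not in B, keep), 35 (not in B, keep)
A \ B = {4, 13, 14, 16, 20, 33, 35}

{4, 13, 14, 16, 20, 33, 35}


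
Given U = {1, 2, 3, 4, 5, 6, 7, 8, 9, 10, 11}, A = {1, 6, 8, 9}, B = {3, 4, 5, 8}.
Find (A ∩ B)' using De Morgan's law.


U = {1, 2, 3, 4, 5, 6, 7, 8, 9, 10, 11}
A = {1, 6, 8, 9}, B = {3, 4, 5, 8}
A ∩ B = {8}
(A ∩ B)' = U \ (A ∩ B) = {1, 2, 3, 4, 5, 6, 7, 9, 10, 11}
Verification via A' ∪ B': A' = {2, 3, 4, 5, 7, 10, 11}, B' = {1, 2, 6, 7, 9, 10, 11}
A' ∪ B' = {1, 2, 3, 4, 5, 6, 7, 9, 10, 11} ✓

{1, 2, 3, 4, 5, 6, 7, 9, 10, 11}


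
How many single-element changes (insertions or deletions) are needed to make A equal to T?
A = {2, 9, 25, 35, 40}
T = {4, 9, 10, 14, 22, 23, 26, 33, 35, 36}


Set A = {2, 9, 25, 35, 40}
Set T = {4, 9, 10, 14, 22, 23, 26, 33, 35, 36}
Elements to remove from A (in A, not in T): {2, 25, 40} → 3 removals
Elements to add to A (in T, not in A): {4, 10, 14, 22, 23, 26, 33, 36} → 8 additions
Total edits = 3 + 8 = 11

11


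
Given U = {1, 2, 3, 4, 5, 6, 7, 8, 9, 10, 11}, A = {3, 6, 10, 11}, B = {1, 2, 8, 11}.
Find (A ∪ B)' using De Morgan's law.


U = {1, 2, 3, 4, 5, 6, 7, 8, 9, 10, 11}
A = {3, 6, 10, 11}, B = {1, 2, 8, 11}
A ∪ B = {1, 2, 3, 6, 8, 10, 11}
(A ∪ B)' = U \ (A ∪ B) = {4, 5, 7, 9}
Verification via A' ∩ B': A' = {1, 2, 4, 5, 7, 8, 9}, B' = {3, 4, 5, 6, 7, 9, 10}
A' ∩ B' = {4, 5, 7, 9} ✓

{4, 5, 7, 9}


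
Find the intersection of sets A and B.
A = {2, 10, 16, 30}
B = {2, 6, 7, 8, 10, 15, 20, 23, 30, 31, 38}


Set A = {2, 10, 16, 30}
Set B = {2, 6, 7, 8, 10, 15, 20, 23, 30, 31, 38}
A ∩ B includes only elements in both sets.
Check each element of A against B:
2 ✓, 10 ✓, 16 ✗, 30 ✓
A ∩ B = {2, 10, 30}

{2, 10, 30}


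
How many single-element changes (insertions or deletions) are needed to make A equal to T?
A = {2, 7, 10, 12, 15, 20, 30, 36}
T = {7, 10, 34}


Set A = {2, 7, 10, 12, 15, 20, 30, 36}
Set T = {7, 10, 34}
Elements to remove from A (in A, not in T): {2, 12, 15, 20, 30, 36} → 6 removals
Elements to add to A (in T, not in A): {34} → 1 additions
Total edits = 6 + 1 = 7

7


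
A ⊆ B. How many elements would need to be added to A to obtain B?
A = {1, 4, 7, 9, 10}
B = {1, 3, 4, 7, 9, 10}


Set A = {1, 4, 7, 9, 10}, |A| = 5
Set B = {1, 3, 4, 7, 9, 10}, |B| = 6
Since A ⊆ B: B \ A = {3}
|B| - |A| = 6 - 5 = 1

1


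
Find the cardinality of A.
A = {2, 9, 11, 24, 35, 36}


Set A = {2, 9, 11, 24, 35, 36}
Listing elements: 2, 9, 11, 24, 35, 36
Counting: 6 elements
|A| = 6

6


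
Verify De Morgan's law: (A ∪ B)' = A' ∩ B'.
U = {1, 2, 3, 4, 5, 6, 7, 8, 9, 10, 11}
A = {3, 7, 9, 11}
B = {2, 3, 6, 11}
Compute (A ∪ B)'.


U = {1, 2, 3, 4, 5, 6, 7, 8, 9, 10, 11}
A = {3, 7, 9, 11}, B = {2, 3, 6, 11}
A ∪ B = {2, 3, 6, 7, 9, 11}
(A ∪ B)' = U \ (A ∪ B) = {1, 4, 5, 8, 10}
Verification via A' ∩ B': A' = {1, 2, 4, 5, 6, 8, 10}, B' = {1, 4, 5, 7, 8, 9, 10}
A' ∩ B' = {1, 4, 5, 8, 10} ✓

{1, 4, 5, 8, 10}


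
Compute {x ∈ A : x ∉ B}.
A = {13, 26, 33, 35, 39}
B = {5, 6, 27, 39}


Set A = {13, 26, 33, 35, 39}
Set B = {5, 6, 27, 39}
Check each element of A against B:
13 ∉ B (include), 26 ∉ B (include), 33 ∉ B (include), 35 ∉ B (include), 39 ∈ B
Elements of A not in B: {13, 26, 33, 35}

{13, 26, 33, 35}


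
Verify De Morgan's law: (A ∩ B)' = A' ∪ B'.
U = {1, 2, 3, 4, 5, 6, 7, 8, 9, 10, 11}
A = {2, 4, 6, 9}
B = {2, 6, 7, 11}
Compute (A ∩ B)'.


U = {1, 2, 3, 4, 5, 6, 7, 8, 9, 10, 11}
A = {2, 4, 6, 9}, B = {2, 6, 7, 11}
A ∩ B = {2, 6}
(A ∩ B)' = U \ (A ∩ B) = {1, 3, 4, 5, 7, 8, 9, 10, 11}
Verification via A' ∪ B': A' = {1, 3, 5, 7, 8, 10, 11}, B' = {1, 3, 4, 5, 8, 9, 10}
A' ∪ B' = {1, 3, 4, 5, 7, 8, 9, 10, 11} ✓

{1, 3, 4, 5, 7, 8, 9, 10, 11}


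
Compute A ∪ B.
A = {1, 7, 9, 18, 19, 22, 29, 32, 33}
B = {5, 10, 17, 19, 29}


Set A = {1, 7, 9, 18, 19, 22, 29, 32, 33}
Set B = {5, 10, 17, 19, 29}
A ∪ B includes all elements in either set.
Elements from A: {1, 7, 9, 18, 19, 22, 29, 32, 33}
Elements from B not already included: {5, 10, 17}
A ∪ B = {1, 5, 7, 9, 10, 17, 18, 19, 22, 29, 32, 33}

{1, 5, 7, 9, 10, 17, 18, 19, 22, 29, 32, 33}


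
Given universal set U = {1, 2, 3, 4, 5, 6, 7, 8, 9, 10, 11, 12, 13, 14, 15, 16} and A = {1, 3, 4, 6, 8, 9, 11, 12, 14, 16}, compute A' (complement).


Universal set U = {1, 2, 3, 4, 5, 6, 7, 8, 9, 10, 11, 12, 13, 14, 15, 16}
Set A = {1, 3, 4, 6, 8, 9, 11, 12, 14, 16}
A' = U \ A = elements in U but not in A
Checking each element of U:
1 (in A, exclude), 2 (not in A, include), 3 (in A, exclude), 4 (in A, exclude), 5 (not in A, include), 6 (in A, exclude), 7 (not in A, include), 8 (in A, exclude), 9 (in A, exclude), 10 (not in A, include), 11 (in A, exclude), 12 (in A, exclude), 13 (not in A, include), 14 (in A, exclude), 15 (not in A, include), 16 (in A, exclude)
A' = {2, 5, 7, 10, 13, 15}

{2, 5, 7, 10, 13, 15}


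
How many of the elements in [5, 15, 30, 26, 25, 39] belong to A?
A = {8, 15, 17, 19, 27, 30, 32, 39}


Set A = {8, 15, 17, 19, 27, 30, 32, 39}
Candidates: [5, 15, 30, 26, 25, 39]
Check each candidate:
5 ∉ A, 15 ∈ A, 30 ∈ A, 26 ∉ A, 25 ∉ A, 39 ∈ A
Count of candidates in A: 3

3


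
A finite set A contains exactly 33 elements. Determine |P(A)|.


The set has 33 elements.
The power set contains all possible subsets.
|P(A)| = 2^|A| = 2^33 = 8589934592

8589934592


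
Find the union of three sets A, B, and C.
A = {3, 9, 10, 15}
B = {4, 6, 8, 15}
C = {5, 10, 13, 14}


Set A = {3, 9, 10, 15}
Set B = {4, 6, 8, 15}
Set C = {5, 10, 13, 14}
First, A ∪ B = {3, 4, 6, 8, 9, 10, 15}
Then, (A ∪ B) ∪ C = {3, 4, 5, 6, 8, 9, 10, 13, 14, 15}

{3, 4, 5, 6, 8, 9, 10, 13, 14, 15}


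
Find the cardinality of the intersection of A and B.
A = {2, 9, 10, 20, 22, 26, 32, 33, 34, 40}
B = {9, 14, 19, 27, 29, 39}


Set A = {2, 9, 10, 20, 22, 26, 32, 33, 34, 40}
Set B = {9, 14, 19, 27, 29, 39}
A ∩ B = {9}
|A ∩ B| = 1

1


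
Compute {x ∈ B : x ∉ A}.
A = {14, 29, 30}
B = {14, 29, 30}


Set A = {14, 29, 30}
Set B = {14, 29, 30}
Check each element of B against A:
14 ∈ A, 29 ∈ A, 30 ∈ A
Elements of B not in A: {}

{}


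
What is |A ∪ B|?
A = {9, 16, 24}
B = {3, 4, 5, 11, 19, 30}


Set A = {9, 16, 24}, |A| = 3
Set B = {3, 4, 5, 11, 19, 30}, |B| = 6
A ∩ B = {}, |A ∩ B| = 0
|A ∪ B| = |A| + |B| - |A ∩ B| = 3 + 6 - 0 = 9

9


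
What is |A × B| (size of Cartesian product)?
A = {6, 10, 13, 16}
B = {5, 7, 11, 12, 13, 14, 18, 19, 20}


Set A = {6, 10, 13, 16} has 4 elements.
Set B = {5, 7, 11, 12, 13, 14, 18, 19, 20} has 9 elements.
|A × B| = |A| × |B| = 4 × 9 = 36

36


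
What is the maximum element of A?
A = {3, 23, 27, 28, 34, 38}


Set A = {3, 23, 27, 28, 34, 38}
Elements in ascending order: 3, 23, 27, 28, 34, 38
The largest element is 38.

38


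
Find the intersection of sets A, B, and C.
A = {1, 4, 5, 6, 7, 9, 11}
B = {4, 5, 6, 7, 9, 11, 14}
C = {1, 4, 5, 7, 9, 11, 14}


Set A = {1, 4, 5, 6, 7, 9, 11}
Set B = {4, 5, 6, 7, 9, 11, 14}
Set C = {1, 4, 5, 7, 9, 11, 14}
First, A ∩ B = {4, 5, 6, 7, 9, 11}
Then, (A ∩ B) ∩ C = {4, 5, 7, 9, 11}

{4, 5, 7, 9, 11}


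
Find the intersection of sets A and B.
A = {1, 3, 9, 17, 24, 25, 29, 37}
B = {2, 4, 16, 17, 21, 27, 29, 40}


Set A = {1, 3, 9, 17, 24, 25, 29, 37}
Set B = {2, 4, 16, 17, 21, 27, 29, 40}
A ∩ B includes only elements in both sets.
Check each element of A against B:
1 ✗, 3 ✗, 9 ✗, 17 ✓, 24 ✗, 25 ✗, 29 ✓, 37 ✗
A ∩ B = {17, 29}

{17, 29}


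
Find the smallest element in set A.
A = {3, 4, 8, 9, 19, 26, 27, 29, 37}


Set A = {3, 4, 8, 9, 19, 26, 27, 29, 37}
Elements in ascending order: 3, 4, 8, 9, 19, 26, 27, 29, 37
The smallest element is 3.

3


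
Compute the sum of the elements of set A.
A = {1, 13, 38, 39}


Set A = {1, 13, 38, 39}
Sum = 1 + 13 + 38 + 39 = 91

91


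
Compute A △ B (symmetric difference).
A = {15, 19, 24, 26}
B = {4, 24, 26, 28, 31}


Set A = {15, 19, 24, 26}
Set B = {4, 24, 26, 28, 31}
A △ B = (A \ B) ∪ (B \ A)
Elements in A but not B: {15, 19}
Elements in B but not A: {4, 28, 31}
A △ B = {4, 15, 19, 28, 31}

{4, 15, 19, 28, 31}


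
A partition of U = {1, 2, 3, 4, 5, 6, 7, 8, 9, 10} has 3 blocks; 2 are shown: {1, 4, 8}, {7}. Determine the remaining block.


U = {1, 2, 3, 4, 5, 6, 7, 8, 9, 10}
Shown blocks: {1, 4, 8}, {7}
A partition's blocks are pairwise disjoint and cover U, so the missing block = U \ (union of shown blocks).
Union of shown blocks: {1, 4, 7, 8}
Missing block = U \ (union) = {2, 3, 5, 6, 9, 10}

{2, 3, 5, 6, 9, 10}


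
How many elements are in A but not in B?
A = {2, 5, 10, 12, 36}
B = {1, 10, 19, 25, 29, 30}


Set A = {2, 5, 10, 12, 36}
Set B = {1, 10, 19, 25, 29, 30}
A \ B = {2, 5, 12, 36}
|A \ B| = 4

4


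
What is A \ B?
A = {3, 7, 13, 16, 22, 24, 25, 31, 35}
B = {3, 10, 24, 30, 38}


Set A = {3, 7, 13, 16, 22, 24, 25, 31, 35}
Set B = {3, 10, 24, 30, 38}
A \ B includes elements in A that are not in B.
Check each element of A:
3 (in B, remove), 7 (not in B, keep), 13 (not in B, keep), 16 (not in B, keep), 22 (not in B, keep), 24 (in B, remove), 25 (not in B, keep), 31 (not in B, keep), 35 (not in B, keep)
A \ B = {7, 13, 16, 22, 25, 31, 35}

{7, 13, 16, 22, 25, 31, 35}


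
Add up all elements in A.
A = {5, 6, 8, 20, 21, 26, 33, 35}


Set A = {5, 6, 8, 20, 21, 26, 33, 35}
Sum = 5 + 6 + 8 + 20 + 21 + 26 + 33 + 35 = 154

154


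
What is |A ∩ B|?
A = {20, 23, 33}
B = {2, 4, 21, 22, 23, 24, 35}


Set A = {20, 23, 33}
Set B = {2, 4, 21, 22, 23, 24, 35}
A ∩ B = {23}
|A ∩ B| = 1

1


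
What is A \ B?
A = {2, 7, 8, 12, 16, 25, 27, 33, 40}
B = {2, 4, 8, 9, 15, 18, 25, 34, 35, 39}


Set A = {2, 7, 8, 12, 16, 25, 27, 33, 40}
Set B = {2, 4, 8, 9, 15, 18, 25, 34, 35, 39}
A \ B includes elements in A that are not in B.
Check each element of A:
2 (in B, remove), 7 (not in B, keep), 8 (in B, remove), 12 (not in B, keep), 16 (not in B, keep), 25 (in B, remove), 27 (not in B, keep), 33 (not in B, keep), 40 (not in B, keep)
A \ B = {7, 12, 16, 27, 33, 40}

{7, 12, 16, 27, 33, 40}


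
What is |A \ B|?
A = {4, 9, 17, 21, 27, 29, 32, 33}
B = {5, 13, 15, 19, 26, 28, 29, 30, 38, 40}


Set A = {4, 9, 17, 21, 27, 29, 32, 33}
Set B = {5, 13, 15, 19, 26, 28, 29, 30, 38, 40}
A \ B = {4, 9, 17, 21, 27, 32, 33}
|A \ B| = 7

7


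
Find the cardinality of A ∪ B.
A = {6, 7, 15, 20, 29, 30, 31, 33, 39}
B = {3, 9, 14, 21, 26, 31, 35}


Set A = {6, 7, 15, 20, 29, 30, 31, 33, 39}, |A| = 9
Set B = {3, 9, 14, 21, 26, 31, 35}, |B| = 7
A ∩ B = {31}, |A ∩ B| = 1
|A ∪ B| = |A| + |B| - |A ∩ B| = 9 + 7 - 1 = 15

15


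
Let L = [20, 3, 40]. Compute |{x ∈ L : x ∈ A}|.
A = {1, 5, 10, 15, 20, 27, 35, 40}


Set A = {1, 5, 10, 15, 20, 27, 35, 40}
Candidates: [20, 3, 40]
Check each candidate:
20 ∈ A, 3 ∉ A, 40 ∈ A
Count of candidates in A: 2

2


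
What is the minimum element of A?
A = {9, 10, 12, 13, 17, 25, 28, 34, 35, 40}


Set A = {9, 10, 12, 13, 17, 25, 28, 34, 35, 40}
Elements in ascending order: 9, 10, 12, 13, 17, 25, 28, 34, 35, 40
The smallest element is 9.

9


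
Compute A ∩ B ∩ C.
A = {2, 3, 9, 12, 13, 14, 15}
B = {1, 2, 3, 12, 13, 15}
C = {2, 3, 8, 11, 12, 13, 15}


Set A = {2, 3, 9, 12, 13, 14, 15}
Set B = {1, 2, 3, 12, 13, 15}
Set C = {2, 3, 8, 11, 12, 13, 15}
First, A ∩ B = {2, 3, 12, 13, 15}
Then, (A ∩ B) ∩ C = {2, 3, 12, 13, 15}

{2, 3, 12, 13, 15}


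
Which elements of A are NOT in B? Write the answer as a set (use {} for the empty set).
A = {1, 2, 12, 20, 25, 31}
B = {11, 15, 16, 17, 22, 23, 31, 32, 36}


Set A = {1, 2, 12, 20, 25, 31}
Set B = {11, 15, 16, 17, 22, 23, 31, 32, 36}
Check each element of A against B:
1 ∉ B (include), 2 ∉ B (include), 12 ∉ B (include), 20 ∉ B (include), 25 ∉ B (include), 31 ∈ B
Elements of A not in B: {1, 2, 12, 20, 25}

{1, 2, 12, 20, 25}


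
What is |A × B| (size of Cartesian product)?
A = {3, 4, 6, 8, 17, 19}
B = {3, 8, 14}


Set A = {3, 4, 6, 8, 17, 19} has 6 elements.
Set B = {3, 8, 14} has 3 elements.
|A × B| = |A| × |B| = 6 × 3 = 18

18


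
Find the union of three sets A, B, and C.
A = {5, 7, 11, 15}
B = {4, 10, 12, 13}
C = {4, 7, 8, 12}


Set A = {5, 7, 11, 15}
Set B = {4, 10, 12, 13}
Set C = {4, 7, 8, 12}
First, A ∪ B = {4, 5, 7, 10, 11, 12, 13, 15}
Then, (A ∪ B) ∪ C = {4, 5, 7, 8, 10, 11, 12, 13, 15}

{4, 5, 7, 8, 10, 11, 12, 13, 15}


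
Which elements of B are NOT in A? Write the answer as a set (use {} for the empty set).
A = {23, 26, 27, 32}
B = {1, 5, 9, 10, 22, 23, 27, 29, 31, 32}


Set A = {23, 26, 27, 32}
Set B = {1, 5, 9, 10, 22, 23, 27, 29, 31, 32}
Check each element of B against A:
1 ∉ A (include), 5 ∉ A (include), 9 ∉ A (include), 10 ∉ A (include), 22 ∉ A (include), 23 ∈ A, 27 ∈ A, 29 ∉ A (include), 31 ∉ A (include), 32 ∈ A
Elements of B not in A: {1, 5, 9, 10, 22, 29, 31}

{1, 5, 9, 10, 22, 29, 31}


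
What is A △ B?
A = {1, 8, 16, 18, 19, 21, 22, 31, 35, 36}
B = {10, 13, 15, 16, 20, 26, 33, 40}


Set A = {1, 8, 16, 18, 19, 21, 22, 31, 35, 36}
Set B = {10, 13, 15, 16, 20, 26, 33, 40}
A △ B = (A \ B) ∪ (B \ A)
Elements in A but not B: {1, 8, 18, 19, 21, 22, 31, 35, 36}
Elements in B but not A: {10, 13, 15, 20, 26, 33, 40}
A △ B = {1, 8, 10, 13, 15, 18, 19, 20, 21, 22, 26, 31, 33, 35, 36, 40}

{1, 8, 10, 13, 15, 18, 19, 20, 21, 22, 26, 31, 33, 35, 36, 40}


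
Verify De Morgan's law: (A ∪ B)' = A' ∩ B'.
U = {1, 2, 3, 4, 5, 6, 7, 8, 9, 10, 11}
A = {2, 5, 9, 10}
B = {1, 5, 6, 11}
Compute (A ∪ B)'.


U = {1, 2, 3, 4, 5, 6, 7, 8, 9, 10, 11}
A = {2, 5, 9, 10}, B = {1, 5, 6, 11}
A ∪ B = {1, 2, 5, 6, 9, 10, 11}
(A ∪ B)' = U \ (A ∪ B) = {3, 4, 7, 8}
Verification via A' ∩ B': A' = {1, 3, 4, 6, 7, 8, 11}, B' = {2, 3, 4, 7, 8, 9, 10}
A' ∩ B' = {3, 4, 7, 8} ✓

{3, 4, 7, 8}


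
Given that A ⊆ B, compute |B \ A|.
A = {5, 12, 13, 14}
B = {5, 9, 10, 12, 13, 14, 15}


Set A = {5, 12, 13, 14}, |A| = 4
Set B = {5, 9, 10, 12, 13, 14, 15}, |B| = 7
Since A ⊆ B: B \ A = {9, 10, 15}
|B| - |A| = 7 - 4 = 3

3


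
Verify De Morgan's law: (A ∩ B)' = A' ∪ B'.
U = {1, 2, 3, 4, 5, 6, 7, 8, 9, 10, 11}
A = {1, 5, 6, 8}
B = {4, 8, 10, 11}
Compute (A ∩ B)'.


U = {1, 2, 3, 4, 5, 6, 7, 8, 9, 10, 11}
A = {1, 5, 6, 8}, B = {4, 8, 10, 11}
A ∩ B = {8}
(A ∩ B)' = U \ (A ∩ B) = {1, 2, 3, 4, 5, 6, 7, 9, 10, 11}
Verification via A' ∪ B': A' = {2, 3, 4, 7, 9, 10, 11}, B' = {1, 2, 3, 5, 6, 7, 9}
A' ∪ B' = {1, 2, 3, 4, 5, 6, 7, 9, 10, 11} ✓

{1, 2, 3, 4, 5, 6, 7, 9, 10, 11}


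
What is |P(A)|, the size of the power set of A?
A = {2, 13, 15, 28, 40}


Set A = {2, 13, 15, 28, 40}
|A| = 5
The power set P(A) contains all subsets of A.
|P(A)| = 2^|A| = 2^5 = 32

32


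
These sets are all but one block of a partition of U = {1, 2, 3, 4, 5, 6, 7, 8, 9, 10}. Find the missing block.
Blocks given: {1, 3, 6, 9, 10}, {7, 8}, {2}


U = {1, 2, 3, 4, 5, 6, 7, 8, 9, 10}
Shown blocks: {1, 3, 6, 9, 10}, {7, 8}, {2}
A partition's blocks are pairwise disjoint and cover U, so the missing block = U \ (union of shown blocks).
Union of shown blocks: {1, 2, 3, 6, 7, 8, 9, 10}
Missing block = U \ (union) = {4, 5}

{4, 5}


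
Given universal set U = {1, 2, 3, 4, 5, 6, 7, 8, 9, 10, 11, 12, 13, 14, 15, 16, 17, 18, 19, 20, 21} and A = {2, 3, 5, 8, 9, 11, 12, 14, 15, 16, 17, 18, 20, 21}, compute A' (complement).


Universal set U = {1, 2, 3, 4, 5, 6, 7, 8, 9, 10, 11, 12, 13, 14, 15, 16, 17, 18, 19, 20, 21}
Set A = {2, 3, 5, 8, 9, 11, 12, 14, 15, 16, 17, 18, 20, 21}
A' = U \ A = elements in U but not in A
Checking each element of U:
1 (not in A, include), 2 (in A, exclude), 3 (in A, exclude), 4 (not in A, include), 5 (in A, exclude), 6 (not in A, include), 7 (not in A, include), 8 (in A, exclude), 9 (in A, exclude), 10 (not in A, include), 11 (in A, exclude), 12 (in A, exclude), 13 (not in A, include), 14 (in A, exclude), 15 (in A, exclude), 16 (in A, exclude), 17 (in A, exclude), 18 (in A, exclude), 19 (not in A, include), 20 (in A, exclude), 21 (in A, exclude)
A' = {1, 4, 6, 7, 10, 13, 19}

{1, 4, 6, 7, 10, 13, 19}


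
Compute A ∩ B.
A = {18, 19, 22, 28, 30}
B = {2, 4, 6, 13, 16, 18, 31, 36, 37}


Set A = {18, 19, 22, 28, 30}
Set B = {2, 4, 6, 13, 16, 18, 31, 36, 37}
A ∩ B includes only elements in both sets.
Check each element of A against B:
18 ✓, 19 ✗, 22 ✗, 28 ✗, 30 ✗
A ∩ B = {18}

{18}


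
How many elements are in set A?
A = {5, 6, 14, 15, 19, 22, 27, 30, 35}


Set A = {5, 6, 14, 15, 19, 22, 27, 30, 35}
Listing elements: 5, 6, 14, 15, 19, 22, 27, 30, 35
Counting: 9 elements
|A| = 9

9


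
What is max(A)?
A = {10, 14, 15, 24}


Set A = {10, 14, 15, 24}
Elements in ascending order: 10, 14, 15, 24
The largest element is 24.

24


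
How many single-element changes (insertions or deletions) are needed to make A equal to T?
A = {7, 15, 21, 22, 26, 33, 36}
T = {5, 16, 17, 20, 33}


Set A = {7, 15, 21, 22, 26, 33, 36}
Set T = {5, 16, 17, 20, 33}
Elements to remove from A (in A, not in T): {7, 15, 21, 22, 26, 36} → 6 removals
Elements to add to A (in T, not in A): {5, 16, 17, 20} → 4 additions
Total edits = 6 + 4 = 10

10


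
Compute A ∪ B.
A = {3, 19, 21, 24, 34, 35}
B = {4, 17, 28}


Set A = {3, 19, 21, 24, 34, 35}
Set B = {4, 17, 28}
A ∪ B includes all elements in either set.
Elements from A: {3, 19, 21, 24, 34, 35}
Elements from B not already included: {4, 17, 28}
A ∪ B = {3, 4, 17, 19, 21, 24, 28, 34, 35}

{3, 4, 17, 19, 21, 24, 28, 34, 35}


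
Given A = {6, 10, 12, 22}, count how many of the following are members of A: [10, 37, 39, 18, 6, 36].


Set A = {6, 10, 12, 22}
Candidates: [10, 37, 39, 18, 6, 36]
Check each candidate:
10 ∈ A, 37 ∉ A, 39 ∉ A, 18 ∉ A, 6 ∈ A, 36 ∉ A
Count of candidates in A: 2

2


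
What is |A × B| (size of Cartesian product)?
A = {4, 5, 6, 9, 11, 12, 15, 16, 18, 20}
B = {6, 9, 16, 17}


Set A = {4, 5, 6, 9, 11, 12, 15, 16, 18, 20} has 10 elements.
Set B = {6, 9, 16, 17} has 4 elements.
|A × B| = |A| × |B| = 10 × 4 = 40

40


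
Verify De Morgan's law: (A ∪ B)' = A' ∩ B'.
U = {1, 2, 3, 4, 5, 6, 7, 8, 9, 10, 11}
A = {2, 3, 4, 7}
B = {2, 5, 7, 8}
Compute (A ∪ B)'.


U = {1, 2, 3, 4, 5, 6, 7, 8, 9, 10, 11}
A = {2, 3, 4, 7}, B = {2, 5, 7, 8}
A ∪ B = {2, 3, 4, 5, 7, 8}
(A ∪ B)' = U \ (A ∪ B) = {1, 6, 9, 10, 11}
Verification via A' ∩ B': A' = {1, 5, 6, 8, 9, 10, 11}, B' = {1, 3, 4, 6, 9, 10, 11}
A' ∩ B' = {1, 6, 9, 10, 11} ✓

{1, 6, 9, 10, 11}


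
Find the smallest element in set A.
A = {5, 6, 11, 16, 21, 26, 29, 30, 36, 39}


Set A = {5, 6, 11, 16, 21, 26, 29, 30, 36, 39}
Elements in ascending order: 5, 6, 11, 16, 21, 26, 29, 30, 36, 39
The smallest element is 5.

5


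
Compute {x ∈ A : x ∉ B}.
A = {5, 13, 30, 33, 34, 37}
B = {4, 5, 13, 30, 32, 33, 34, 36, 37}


Set A = {5, 13, 30, 33, 34, 37}
Set B = {4, 5, 13, 30, 32, 33, 34, 36, 37}
Check each element of A against B:
5 ∈ B, 13 ∈ B, 30 ∈ B, 33 ∈ B, 34 ∈ B, 37 ∈ B
Elements of A not in B: {}

{}


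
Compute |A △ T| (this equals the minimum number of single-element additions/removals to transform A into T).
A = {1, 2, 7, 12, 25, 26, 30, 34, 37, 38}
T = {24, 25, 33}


Set A = {1, 2, 7, 12, 25, 26, 30, 34, 37, 38}
Set T = {24, 25, 33}
Elements to remove from A (in A, not in T): {1, 2, 7, 12, 26, 30, 34, 37, 38} → 9 removals
Elements to add to A (in T, not in A): {24, 33} → 2 additions
Total edits = 9 + 2 = 11

11


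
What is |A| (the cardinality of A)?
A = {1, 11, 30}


Set A = {1, 11, 30}
Listing elements: 1, 11, 30
Counting: 3 elements
|A| = 3

3


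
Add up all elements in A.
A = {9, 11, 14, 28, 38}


Set A = {9, 11, 14, 28, 38}
Sum = 9 + 11 + 14 + 28 + 38 = 100

100


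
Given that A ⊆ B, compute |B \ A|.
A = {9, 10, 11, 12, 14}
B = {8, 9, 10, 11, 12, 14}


Set A = {9, 10, 11, 12, 14}, |A| = 5
Set B = {8, 9, 10, 11, 12, 14}, |B| = 6
Since A ⊆ B: B \ A = {8}
|B| - |A| = 6 - 5 = 1

1


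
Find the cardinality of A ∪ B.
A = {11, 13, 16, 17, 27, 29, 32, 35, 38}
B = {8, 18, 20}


Set A = {11, 13, 16, 17, 27, 29, 32, 35, 38}, |A| = 9
Set B = {8, 18, 20}, |B| = 3
A ∩ B = {}, |A ∩ B| = 0
|A ∪ B| = |A| + |B| - |A ∩ B| = 9 + 3 - 0 = 12

12


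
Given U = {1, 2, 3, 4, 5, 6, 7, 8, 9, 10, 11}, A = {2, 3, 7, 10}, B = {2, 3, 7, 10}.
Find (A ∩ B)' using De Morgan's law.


U = {1, 2, 3, 4, 5, 6, 7, 8, 9, 10, 11}
A = {2, 3, 7, 10}, B = {2, 3, 7, 10}
A ∩ B = {2, 3, 7, 10}
(A ∩ B)' = U \ (A ∩ B) = {1, 4, 5, 6, 8, 9, 11}
Verification via A' ∪ B': A' = {1, 4, 5, 6, 8, 9, 11}, B' = {1, 4, 5, 6, 8, 9, 11}
A' ∪ B' = {1, 4, 5, 6, 8, 9, 11} ✓

{1, 4, 5, 6, 8, 9, 11}


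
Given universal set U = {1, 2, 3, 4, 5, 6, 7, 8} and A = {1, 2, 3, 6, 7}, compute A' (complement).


Universal set U = {1, 2, 3, 4, 5, 6, 7, 8}
Set A = {1, 2, 3, 6, 7}
A' = U \ A = elements in U but not in A
Checking each element of U:
1 (in A, exclude), 2 (in A, exclude), 3 (in A, exclude), 4 (not in A, include), 5 (not in A, include), 6 (in A, exclude), 7 (in A, exclude), 8 (not in A, include)
A' = {4, 5, 8}

{4, 5, 8}


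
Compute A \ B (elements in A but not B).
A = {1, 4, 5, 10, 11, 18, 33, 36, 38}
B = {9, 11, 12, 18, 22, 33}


Set A = {1, 4, 5, 10, 11, 18, 33, 36, 38}
Set B = {9, 11, 12, 18, 22, 33}
A \ B includes elements in A that are not in B.
Check each element of A:
1 (not in B, keep), 4 (not in B, keep), 5 (not in B, keep), 10 (not in B, keep), 11 (in B, remove), 18 (in B, remove), 33 (in B, remove), 36 (not in B, keep), 38 (not in B, keep)
A \ B = {1, 4, 5, 10, 36, 38}

{1, 4, 5, 10, 36, 38}


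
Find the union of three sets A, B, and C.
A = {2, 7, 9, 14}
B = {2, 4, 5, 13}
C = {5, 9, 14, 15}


Set A = {2, 7, 9, 14}
Set B = {2, 4, 5, 13}
Set C = {5, 9, 14, 15}
First, A ∪ B = {2, 4, 5, 7, 9, 13, 14}
Then, (A ∪ B) ∪ C = {2, 4, 5, 7, 9, 13, 14, 15}

{2, 4, 5, 7, 9, 13, 14, 15}


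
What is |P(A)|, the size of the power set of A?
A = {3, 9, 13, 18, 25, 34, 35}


Set A = {3, 9, 13, 18, 25, 34, 35}
|A| = 7
The power set P(A) contains all subsets of A.
|P(A)| = 2^|A| = 2^7 = 128

128
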